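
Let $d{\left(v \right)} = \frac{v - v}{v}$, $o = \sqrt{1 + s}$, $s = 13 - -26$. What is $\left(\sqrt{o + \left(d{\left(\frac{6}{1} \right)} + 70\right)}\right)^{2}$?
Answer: $70 + 2 \sqrt{10} \approx 76.325$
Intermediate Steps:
$s = 39$ ($s = 13 + 26 = 39$)
$o = 2 \sqrt{10}$ ($o = \sqrt{1 + 39} = \sqrt{40} = 2 \sqrt{10} \approx 6.3246$)
$d{\left(v \right)} = 0$ ($d{\left(v \right)} = \frac{0}{v} = 0$)
$\left(\sqrt{o + \left(d{\left(\frac{6}{1} \right)} + 70\right)}\right)^{2} = \left(\sqrt{2 \sqrt{10} + \left(0 + 70\right)}\right)^{2} = \left(\sqrt{2 \sqrt{10} + 70}\right)^{2} = \left(\sqrt{70 + 2 \sqrt{10}}\right)^{2} = 70 + 2 \sqrt{10}$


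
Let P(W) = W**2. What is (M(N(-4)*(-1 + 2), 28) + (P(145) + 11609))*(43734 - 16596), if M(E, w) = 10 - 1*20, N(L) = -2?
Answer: 885350112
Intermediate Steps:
M(E, w) = -10 (M(E, w) = 10 - 20 = -10)
(M(N(-4)*(-1 + 2), 28) + (P(145) + 11609))*(43734 - 16596) = (-10 + (145**2 + 11609))*(43734 - 16596) = (-10 + (21025 + 11609))*27138 = (-10 + 32634)*27138 = 32624*27138 = 885350112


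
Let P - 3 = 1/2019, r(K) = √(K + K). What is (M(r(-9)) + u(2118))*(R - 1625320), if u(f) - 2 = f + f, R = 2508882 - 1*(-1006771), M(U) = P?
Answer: 5395375846380/673 ≈ 8.0169e+9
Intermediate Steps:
r(K) = √2*√K (r(K) = √(2*K) = √2*√K)
P = 6058/2019 (P = 3 + 1/2019 = 6058/2019 ≈ 3.0005)
M(U) = 6058/2019
R = 3515653 (R = 2508882 + 1006771 = 3515653)
u(f) = 2 + 2*f (u(f) = 2 + (f + f) = 2 + 2*f)
(M(r(-9)) + u(2118))*(R - 1625320) = (6058/2019 + (2 + 2*2118))*(3515653 - 1625320) = (6058/2019 + (2 + 4236))*1890333 = (6058/2019 + 4238)*1890333 = (8562580/2019)*1890333 = 5395375846380/673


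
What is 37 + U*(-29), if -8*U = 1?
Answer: 325/8 ≈ 40.625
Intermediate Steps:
U = -1/8 (U = -1/8*1 = -1/8 ≈ -0.12500)
37 + U*(-29) = 37 - 1/8*(-29) = 37 + 29/8 = 325/8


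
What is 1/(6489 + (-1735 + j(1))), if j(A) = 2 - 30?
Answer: 1/4726 ≈ 0.00021160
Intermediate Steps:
j(A) = -28
1/(6489 + (-1735 + j(1))) = 1/(6489 + (-1735 - 28)) = 1/(6489 - 1763) = 1/4726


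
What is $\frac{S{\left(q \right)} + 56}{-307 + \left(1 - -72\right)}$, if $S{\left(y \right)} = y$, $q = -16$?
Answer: $- \frac{20}{117} \approx -0.17094$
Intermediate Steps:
$\frac{S{\left(q \right)} + 56}{-307 + \left(1 - -72\right)} = \frac{-16 + 56}{-307 + \left(1 - -72\right)} = \frac{40}{-307 + \left(1 + 72\right)} = \frac{40}{-307 + 73} = \frac{40}{-234} = 40 \left(- \frac{1}{234}\right) = - \frac{20}{117}$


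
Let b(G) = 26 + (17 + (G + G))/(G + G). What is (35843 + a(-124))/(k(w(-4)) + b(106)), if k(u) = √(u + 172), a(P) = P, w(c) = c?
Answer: 43473309148/25408489 - 3210709472*√42/25408489 ≈ 892.05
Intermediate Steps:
k(u) = √(172 + u)
b(G) = 26 + (17 + 2*G)/(2*G) (b(G) = 26 + (17 + 2*G)/((2*G)) = 26 + (17 + 2*G)*(1/(2*G)) = 26 + (17 + 2*G)/(2*G))
(35843 + a(-124))/(k(w(-4)) + b(106)) = (35843 - 124)/(√(172 - 4) + (27 + (17/2)/106)) = 35719/(√168 + (27 + (17/2)*(1/106))) = 35719/(2*√42 + (27 + 17/212)) = 35719/(2*√42 + 5741/212) = 35719/(5741/212 + 2*√42)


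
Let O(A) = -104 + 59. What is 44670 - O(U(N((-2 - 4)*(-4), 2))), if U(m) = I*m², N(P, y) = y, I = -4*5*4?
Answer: 44715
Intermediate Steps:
I = -80 (I = -20*4 = -80)
U(m) = -80*m²
O(A) = -45
44670 - O(U(N((-2 - 4)*(-4), 2))) = 44670 - 1*(-45) = 44670 + 45 = 44715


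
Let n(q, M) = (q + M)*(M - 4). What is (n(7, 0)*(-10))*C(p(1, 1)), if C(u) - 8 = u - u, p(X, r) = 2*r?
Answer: 2240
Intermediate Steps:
n(q, M) = (-4 + M)*(M + q) (n(q, M) = (M + q)*(-4 + M) = (-4 + M)*(M + q))
C(u) = 8 (C(u) = 8 + (u - u) = 8 + 0 = 8)
(n(7, 0)*(-10))*C(p(1, 1)) = ((0² - 4*0 - 4*7 + 0*7)*(-10))*8 = ((0 + 0 - 28 + 0)*(-10))*8 = -28*(-10)*8 = 280*8 = 2240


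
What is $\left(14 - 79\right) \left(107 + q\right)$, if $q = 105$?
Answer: $-13780$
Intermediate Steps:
$\left(14 - 79\right) \left(107 + q\right) = \left(14 - 79\right) \left(107 + 105\right) = \left(14 - 79\right) 212 = \left(-65\right) 212 = -13780$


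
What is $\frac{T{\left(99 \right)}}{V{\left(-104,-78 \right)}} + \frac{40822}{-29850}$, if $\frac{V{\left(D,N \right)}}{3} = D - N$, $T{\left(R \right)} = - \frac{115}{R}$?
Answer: $- \frac{51965789}{38416950} \approx -1.3527$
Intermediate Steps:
$V{\left(D,N \right)} = - 3 N + 3 D$ ($V{\left(D,N \right)} = 3 \left(D - N\right) = - 3 N + 3 D$)
$\frac{T{\left(99 \right)}}{V{\left(-104,-78 \right)}} + \frac{40822}{-29850} = \frac{\left(-115\right) \frac{1}{99}}{\left(-3\right) \left(-78\right) + 3 \left(-104\right)} + \frac{40822}{-29850} = \frac{\left(-115\right) \frac{1}{99}}{234 - 312} + 40822 \left(- \frac{1}{29850}\right) = - \frac{115}{99 \left(-78\right)} - \frac{20411}{14925} = \left(- \frac{115}{99}\right) \left(- \frac{1}{78}\right) - \frac{20411}{14925} = \frac{115}{7722} - \frac{20411}{14925} = - \frac{51965789}{38416950}$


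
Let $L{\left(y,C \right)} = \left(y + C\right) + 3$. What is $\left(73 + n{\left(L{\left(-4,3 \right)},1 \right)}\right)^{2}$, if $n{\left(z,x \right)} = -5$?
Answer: $4624$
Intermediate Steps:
$L{\left(y,C \right)} = 3 + C + y$ ($L{\left(y,C \right)} = \left(C + y\right) + 3 = 3 + C + y$)
$\left(73 + n{\left(L{\left(-4,3 \right)},1 \right)}\right)^{2} = \left(73 - 5\right)^{2} = 68^{2} = 4624$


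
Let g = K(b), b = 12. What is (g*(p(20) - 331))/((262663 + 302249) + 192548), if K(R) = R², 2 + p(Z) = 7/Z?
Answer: -59877/946825 ≈ -0.063240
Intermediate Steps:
p(Z) = -2 + 7/Z
g = 144 (g = 12² = 144)
(g*(p(20) - 331))/((262663 + 302249) + 192548) = (144*((-2 + 7/20) - 331))/((262663 + 302249) + 192548) = (144*((-2 + 7*(1/20)) - 331))/(564912 + 192548) = (144*((-2 + 7/20) - 331))/757460 = (144*(-33/20 - 331))*(1/757460) = (144*(-6653/20))*(1/757460) = -239508/5*1/757460 = -59877/946825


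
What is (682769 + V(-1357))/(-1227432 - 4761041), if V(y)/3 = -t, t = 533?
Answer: -681170/5988473 ≈ -0.11375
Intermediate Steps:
V(y) = -1599 (V(y) = 3*(-1*533) = 3*(-533) = -1599)
(682769 + V(-1357))/(-1227432 - 4761041) = (682769 - 1599)/(-1227432 - 4761041) = 681170/(-5988473) = 681170*(-1/5988473) = -681170/5988473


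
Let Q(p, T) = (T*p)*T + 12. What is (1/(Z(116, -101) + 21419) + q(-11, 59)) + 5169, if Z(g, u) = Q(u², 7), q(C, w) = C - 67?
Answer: 2653836481/521280 ≈ 5091.0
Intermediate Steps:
q(C, w) = -67 + C
Q(p, T) = 12 + p*T² (Q(p, T) = p*T² + 12 = 12 + p*T²)
Z(g, u) = 12 + 49*u² (Z(g, u) = 12 + u²*7² = 12 + u²*49 = 12 + 49*u²)
(1/(Z(116, -101) + 21419) + q(-11, 59)) + 5169 = (1/((12 + 49*(-101)²) + 21419) + (-67 - 11)) + 5169 = (1/((12 + 49*10201) + 21419) - 78) + 5169 = (1/((12 + 499849) + 21419) - 78) + 5169 = (1/(499861 + 21419) - 78) + 5169 = (1/521280 - 78) + 5169 = -40659839/521280 + 5169 = 2653836481/521280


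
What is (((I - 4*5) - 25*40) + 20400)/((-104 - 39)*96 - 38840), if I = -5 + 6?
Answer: -19381/52568 ≈ -0.36868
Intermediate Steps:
I = 1
(((I - 4*5) - 25*40) + 20400)/((-104 - 39)*96 - 38840) = (((1 - 4*5) - 25*40) + 20400)/((-104 - 39)*96 - 38840) = (((1 - 20) - 1000) + 20400)/(-143*96 - 38840) = ((-19 - 1000) + 20400)/(-13728 - 38840) = (-1019 + 20400)/(-52568) = 19381*(-1/52568) = -19381/52568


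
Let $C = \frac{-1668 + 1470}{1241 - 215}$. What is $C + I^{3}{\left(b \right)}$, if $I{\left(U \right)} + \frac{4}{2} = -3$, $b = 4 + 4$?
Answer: $- \frac{7136}{57} \approx -125.19$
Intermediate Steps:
$b = 8$
$I{\left(U \right)} = -5$ ($I{\left(U \right)} = -2 - 3 = -5$)
$C = - \frac{11}{57}$ ($C = - \frac{198}{1026} = \left(-198\right) \frac{1}{1026} = - \frac{11}{57} \approx -0.19298$)
$C + I^{3}{\left(b \right)} = - \frac{11}{57} + \left(-5\right)^{3} = - \frac{11}{57} - 125 = - \frac{7136}{57}$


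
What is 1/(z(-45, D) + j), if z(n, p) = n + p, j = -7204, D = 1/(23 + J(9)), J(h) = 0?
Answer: -23/166726 ≈ -0.00013795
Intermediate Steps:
D = 1/23 (D = 1/(23 + 0) = 1/23 ≈ 0.043478)
1/(z(-45, D) + j) = 1/((-45 + 1/23) - 7204) = 1/(-1034/23 - 7204) = 1/(-166726/23) = -23/166726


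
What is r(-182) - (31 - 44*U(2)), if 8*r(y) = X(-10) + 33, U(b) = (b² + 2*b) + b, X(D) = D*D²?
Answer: 2305/8 ≈ 288.13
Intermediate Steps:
X(D) = D³
U(b) = b² + 3*b
r(y) = -967/8 (r(y) = ((-10)³ + 33)/8 = (-1000 + 33)/8 = (⅛)*(-967) = -967/8)
r(-182) - (31 - 44*U(2)) = -967/8 - (31 - 88*(3 + 2)) = -967/8 - (31 - 88*5) = -967/8 - (31 - 44*10) = -967/8 - (31 - 440) = -967/8 - 1*(-409) = -967/8 + 409 = 2305/8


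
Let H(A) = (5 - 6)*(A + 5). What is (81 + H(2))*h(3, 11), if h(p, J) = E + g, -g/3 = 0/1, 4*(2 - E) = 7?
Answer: 37/2 ≈ 18.500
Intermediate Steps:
E = 1/4 (E = 2 - 1/4*7 = 2 - 7/4 = 1/4 ≈ 0.25000)
H(A) = -5 - A (H(A) = -(5 + A) = -5 - A)
g = 0 (g = -0/1 = -0 = -3*0 = 0)
h(p, J) = 1/4 (h(p, J) = 1/4 + 0 = 1/4)
(81 + H(2))*h(3, 11) = (81 + (-5 - 1*2))*(1/4) = (81 + (-5 - 2))*(1/4) = (81 - 7)*(1/4) = 74*(1/4) = 37/2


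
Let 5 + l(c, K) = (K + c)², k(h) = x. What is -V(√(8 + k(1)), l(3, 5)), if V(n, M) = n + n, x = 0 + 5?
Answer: -2*√13 ≈ -7.2111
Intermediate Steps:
x = 5
k(h) = 5
l(c, K) = -5 + (K + c)²
V(n, M) = 2*n
-V(√(8 + k(1)), l(3, 5)) = -2*√(8 + 5) = -2*√13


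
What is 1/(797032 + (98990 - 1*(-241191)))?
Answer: 1/1137213 ≈ 8.7934e-7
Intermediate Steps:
1/(797032 + (98990 - 1*(-241191))) = 1/(797032 + (98990 + 241191)) = 1/(797032 + 340181) = 1/1137213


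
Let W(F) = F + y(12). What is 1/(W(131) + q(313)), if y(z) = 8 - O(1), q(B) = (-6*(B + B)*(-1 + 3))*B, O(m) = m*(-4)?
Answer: -1/2351113 ≈ -4.2533e-7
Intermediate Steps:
O(m) = -4*m
q(B) = -24*B² (q(B) = (-6*2*B*2)*B = (-24*B)*B = -24*B²)
y(z) = 12 (y(z) = 8 - (-4) = 8 - 1*(-4) = 8 + 4 = 12)
W(F) = 12 + F (W(F) = F + 12 = 12 + F)
1/(W(131) + q(313)) = 1/((12 + 131) - 24*313²) = 1/(143 - 24*97969) = 1/(143 - 2351256) = 1/(-2351113) = -1/2351113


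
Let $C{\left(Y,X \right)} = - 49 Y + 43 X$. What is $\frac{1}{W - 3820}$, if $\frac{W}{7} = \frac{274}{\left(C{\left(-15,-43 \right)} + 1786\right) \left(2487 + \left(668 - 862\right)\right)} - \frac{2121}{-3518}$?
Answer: $- \frac{193602576}{738744539233} \approx -0.00026207$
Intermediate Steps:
$W = \frac{817301087}{193602576}$ ($W = 7 \left(\frac{274}{\left(\left(\left(-49\right) \left(-15\right) + 43 \left(-43\right)\right) + 1786\right) \left(2487 + \left(668 - 862\right)\right)} - \frac{2121}{-3518}\right) = 7 \left(\frac{274}{\left(\left(735 - 1849\right) + 1786\right) \left(2487 - 194\right)} - - \frac{2121}{3518}\right) = 7 \left(\frac{274}{\left(-1114 + 1786\right) 2293} + \frac{2121}{3518}\right) = 7 \left(\frac{274}{672 \cdot 2293} + \frac{2121}{3518}\right) = 7 \left(\frac{274}{1540896} + \frac{2121}{3518}\right) = 7 \left(274 \cdot \frac{1}{1540896} + \frac{2121}{3518}\right) = 7 \left(\frac{137}{770448} + \frac{2121}{3518}\right) = 7 \cdot \frac{817301087}{1355218032} = \frac{817301087}{193602576} \approx 4.2215$)
$\frac{1}{W - 3820} = \frac{1}{\frac{817301087}{193602576} - 3820} = \frac{1}{- \frac{738744539233}{193602576}} = - \frac{193602576}{738744539233}$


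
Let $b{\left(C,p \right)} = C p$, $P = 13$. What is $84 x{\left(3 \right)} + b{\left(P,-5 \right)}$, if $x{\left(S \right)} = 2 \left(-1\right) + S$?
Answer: $19$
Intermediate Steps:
$x{\left(S \right)} = -2 + S$
$84 x{\left(3 \right)} + b{\left(P,-5 \right)} = 84 \left(-2 + 3\right) + 13 \left(-5\right) = 84 \cdot 1 - 65 = 84 - 65 = 19$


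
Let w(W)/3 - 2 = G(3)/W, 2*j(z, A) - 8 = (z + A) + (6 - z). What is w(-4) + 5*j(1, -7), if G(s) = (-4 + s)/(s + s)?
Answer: 189/8 ≈ 23.625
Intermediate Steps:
j(z, A) = 7 + A/2 (j(z, A) = 4 + ((z + A) + (6 - z))/2 = 4 + ((A + z) + (6 - z))/2 = 4 + (6 + A)/2 = 4 + (3 + A/2) = 7 + A/2)
G(s) = (-4 + s)/(2*s) (G(s) = (-4 + s)/((2*s)) = (-4 + s)*(1/(2*s)) = (-4 + s)/(2*s))
w(W) = 6 - 1/(2*W) (w(W) = 6 + 3*(((1/2)*(-4 + 3)/3)/W) = 6 + 3*(((1/2)*(1/3)*(-1))/W) = 6 + 3*(-1/(6*W)) = 6 - 1/(2*W))
w(-4) + 5*j(1, -7) = (6 - 1/2/(-4)) + 5*(7 + (1/2)*(-7)) = (6 - 1/2*(-1/4)) + 5*(7 - 7/2) = (6 + 1/8) + 5*(7/2) = 49/8 + 35/2 = 189/8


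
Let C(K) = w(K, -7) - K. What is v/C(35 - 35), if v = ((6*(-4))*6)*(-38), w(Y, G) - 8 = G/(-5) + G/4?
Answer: 12160/17 ≈ 715.29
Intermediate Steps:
w(Y, G) = 8 + G/20 (w(Y, G) = 8 + (G/(-5) + G/4) = 8 + (G*(-⅕) + G*(¼)) = 8 + (-G/5 + G/4) = 8 + G/20)
C(K) = 153/20 - K (C(K) = (8 + (1/20)*(-7)) - K = (8 - 7/20) - K = 153/20 - K)
v = 5472 (v = -24*6*(-38) = -144*(-38) = 5472)
v/C(35 - 35) = 5472/(153/20 - (35 - 35)) = 5472/(153/20 - 1*0) = 5472/(153/20 + 0) = 5472/(153/20) = 5472*(20/153) = 12160/17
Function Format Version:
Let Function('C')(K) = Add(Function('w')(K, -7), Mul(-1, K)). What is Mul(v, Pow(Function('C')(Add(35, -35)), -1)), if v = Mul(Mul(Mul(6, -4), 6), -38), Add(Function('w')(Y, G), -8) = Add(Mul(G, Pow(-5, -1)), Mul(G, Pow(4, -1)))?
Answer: Rational(12160, 17) ≈ 715.29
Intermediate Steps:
Function('w')(Y, G) = Add(8, Mul(Rational(1, 20), G)) (Function('w')(Y, G) = Add(8, Add(Mul(G, Pow(-5, -1)), Mul(G, Pow(4, -1)))) = Add(8, Add(Mul(G, Rational(-1, 5)), Mul(G, Rational(1, 4)))) = Add(8, Add(Mul(Rational(-1, 5), G), Mul(Rational(1, 4), G))) = Add(8, Mul(Rational(1, 20), G)))
Function('C')(K) = Add(Rational(153, 20), Mul(-1, K)) (Function('C')(K) = Add(Add(8, Mul(Rational(1, 20), -7)), Mul(-1, K)) = Add(Add(8, Rational(-7, 20)), Mul(-1, K)) = Add(Rational(153, 20), Mul(-1, K)))
v = 5472 (v = Mul(Mul(-24, 6), -38) = Mul(-144, -38) = 5472)
Mul(v, Pow(Function('C')(Add(35, -35)), -1)) = Mul(5472, Pow(Add(Rational(153, 20), Mul(-1, Add(35, -35))), -1)) = Mul(5472, Pow(Add(Rational(153, 20), Mul(-1, 0)), -1)) = Mul(5472, Pow(Add(Rational(153, 20), 0), -1)) = Mul(5472, Pow(Rational(153, 20), -1)) = Mul(5472, Rational(20, 153)) = Rational(12160, 17)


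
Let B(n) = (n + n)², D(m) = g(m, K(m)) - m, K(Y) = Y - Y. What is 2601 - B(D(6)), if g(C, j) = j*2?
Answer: 2457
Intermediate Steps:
K(Y) = 0
g(C, j) = 2*j
D(m) = -m (D(m) = 2*0 - m = 0 - m = -m)
B(n) = 4*n² (B(n) = (2*n)² = 4*n²)
2601 - B(D(6)) = 2601 - 4*(-1*6)² = 2601 - 4*(-6)² = 2601 - 4*36 = 2601 - 1*144 = 2601 - 144 = 2457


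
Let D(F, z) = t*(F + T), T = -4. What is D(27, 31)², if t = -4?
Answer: 8464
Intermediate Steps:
D(F, z) = 16 - 4*F (D(F, z) = -4*(F - 4) = -4*(-4 + F) = 16 - 4*F)
D(27, 31)² = (16 - 4*27)² = (16 - 108)² = (-92)² = 8464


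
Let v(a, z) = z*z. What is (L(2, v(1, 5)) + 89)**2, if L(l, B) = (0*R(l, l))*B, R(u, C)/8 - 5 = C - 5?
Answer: 7921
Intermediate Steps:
R(u, C) = 8*C (R(u, C) = 40 + 8*(C - 5) = 40 + 8*(-5 + C) = 40 + (-40 + 8*C) = 8*C)
v(a, z) = z**2
L(l, B) = 0 (L(l, B) = (0*(8*l))*B = 0*B = 0)
(L(2, v(1, 5)) + 89)**2 = (0 + 89)**2 = 89**2 = 7921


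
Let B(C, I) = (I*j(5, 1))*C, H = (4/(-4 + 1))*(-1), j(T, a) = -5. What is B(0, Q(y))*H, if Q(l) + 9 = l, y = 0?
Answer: 0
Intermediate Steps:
Q(l) = -9 + l
H = 4/3 (H = (4/(-3))*(-1) = -⅓*4*(-1) = -4/3*(-1) = 4/3 ≈ 1.3333)
B(C, I) = -5*C*I (B(C, I) = (I*(-5))*C = (-5*I)*C = -5*C*I)
B(0, Q(y))*H = -5*0*(-9 + 0)*(4/3) = -5*0*(-9)*(4/3) = 0*(4/3) = 0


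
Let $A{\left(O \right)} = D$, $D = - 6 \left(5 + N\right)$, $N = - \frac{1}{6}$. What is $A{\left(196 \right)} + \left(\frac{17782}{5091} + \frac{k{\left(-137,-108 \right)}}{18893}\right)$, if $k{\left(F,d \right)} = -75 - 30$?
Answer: $- \frac{350560408}{13740609} \approx -25.513$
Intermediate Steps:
$N = - \frac{1}{6}$ ($N = \left(-1\right) \frac{1}{6} = - \frac{1}{6} \approx -0.16667$)
$k{\left(F,d \right)} = -105$
$D = -29$ ($D = - 6 \left(5 - \frac{1}{6}\right) = \left(-6\right) \frac{29}{6} = -29$)
$A{\left(O \right)} = -29$
$A{\left(196 \right)} + \left(\frac{17782}{5091} + \frac{k{\left(-137,-108 \right)}}{18893}\right) = -29 + \left(\frac{17782}{5091} - \frac{105}{18893}\right) = -29 + \left(17782 \cdot \frac{1}{5091} - \frac{15}{2699}\right) = -29 + \left(\frac{17782}{5091} - \frac{15}{2699}\right) = -29 + \frac{47917253}{13740609} = - \frac{350560408}{13740609}$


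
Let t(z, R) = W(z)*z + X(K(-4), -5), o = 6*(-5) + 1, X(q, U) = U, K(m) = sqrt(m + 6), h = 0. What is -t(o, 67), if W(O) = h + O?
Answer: -836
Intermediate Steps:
K(m) = sqrt(6 + m)
W(O) = O (W(O) = 0 + O = O)
o = -29 (o = -30 + 1 = -29)
t(z, R) = -5 + z**2 (t(z, R) = z*z - 5 = z**2 - 5 = -5 + z**2)
-t(o, 67) = -(-5 + (-29)**2) = -(-5 + 841) = -1*836 = -836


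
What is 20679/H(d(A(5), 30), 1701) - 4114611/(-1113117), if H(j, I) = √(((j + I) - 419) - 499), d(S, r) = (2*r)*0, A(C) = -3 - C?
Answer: 1371537/371039 + 6893*√87/87 ≈ 742.70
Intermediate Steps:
d(S, r) = 0
H(j, I) = √(-918 + I + j) (H(j, I) = √(((I + j) - 419) - 499) = √((-419 + I + j) - 499) = √(-918 + I + j))
20679/H(d(A(5), 30), 1701) - 4114611/(-1113117) = 20679/(√(-918 + 1701 + 0)) - 4114611/(-1113117) = 20679/(√783) - 4114611*(-1/1113117) = 20679/((3*√87)) + 1371537/371039 = 20679*(√87/261) + 1371537/371039 = 6893*√87/87 + 1371537/371039 = 1371537/371039 + 6893*√87/87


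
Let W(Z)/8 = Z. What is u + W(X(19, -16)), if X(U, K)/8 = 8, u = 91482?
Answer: 91994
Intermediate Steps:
X(U, K) = 64 (X(U, K) = 8*8 = 64)
W(Z) = 8*Z
u + W(X(19, -16)) = 91482 + 8*64 = 91482 + 512 = 91994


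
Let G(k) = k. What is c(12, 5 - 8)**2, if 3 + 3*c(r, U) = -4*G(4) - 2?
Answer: 49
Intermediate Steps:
c(r, U) = -7 (c(r, U) = -1 + (-4*4 - 2)/3 = -1 + (-16 - 2)/3 = -1 + (1/3)*(-18) = -1 - 6 = -7)
c(12, 5 - 8)**2 = (-7)**2 = 49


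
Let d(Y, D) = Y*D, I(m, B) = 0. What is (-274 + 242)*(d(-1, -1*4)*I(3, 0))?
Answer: 0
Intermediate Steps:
d(Y, D) = D*Y
(-274 + 242)*(d(-1, -1*4)*I(3, 0)) = (-274 + 242)*((-1*4*(-1))*0) = -32*(-4*(-1))*0 = -128*0 = -32*0 = 0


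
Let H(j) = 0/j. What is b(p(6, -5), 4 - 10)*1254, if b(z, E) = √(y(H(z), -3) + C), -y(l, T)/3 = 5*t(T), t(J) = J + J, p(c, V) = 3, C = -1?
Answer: 1254*√89 ≈ 11830.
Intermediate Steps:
t(J) = 2*J
H(j) = 0
y(l, T) = -30*T (y(l, T) = -15*2*T = -30*T)
b(z, E) = √89 (b(z, E) = √(-30*(-3) - 1) = √(90 - 1) = √89)
b(p(6, -5), 4 - 10)*1254 = √89*1254 = 1254*√89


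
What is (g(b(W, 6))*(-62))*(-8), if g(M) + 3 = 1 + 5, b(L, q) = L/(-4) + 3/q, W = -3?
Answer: 1488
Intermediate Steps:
b(L, q) = 3/q - L/4 (b(L, q) = L*(-1/4) + 3/q = -L/4 + 3/q = 3/q - L/4)
g(M) = 3 (g(M) = -3 + (1 + 5) = -3 + 6 = 3)
(g(b(W, 6))*(-62))*(-8) = (3*(-62))*(-8) = -186*(-8) = 1488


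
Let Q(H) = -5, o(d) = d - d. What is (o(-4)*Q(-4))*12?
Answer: 0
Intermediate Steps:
o(d) = 0
(o(-4)*Q(-4))*12 = (0*(-5))*12 = 0*12 = 0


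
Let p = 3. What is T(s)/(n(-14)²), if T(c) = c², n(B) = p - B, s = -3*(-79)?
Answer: 56169/289 ≈ 194.36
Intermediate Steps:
s = 237
n(B) = 3 - B
T(s)/(n(-14)²) = 237²/((3 - 1*(-14))²) = 56169/((3 + 14)²) = 56169/(17²) = 56169/289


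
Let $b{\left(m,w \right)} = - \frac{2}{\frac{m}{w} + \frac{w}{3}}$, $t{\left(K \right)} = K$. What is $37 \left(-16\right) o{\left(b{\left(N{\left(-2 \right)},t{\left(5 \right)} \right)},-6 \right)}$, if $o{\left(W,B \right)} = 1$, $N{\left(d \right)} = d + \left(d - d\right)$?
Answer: $-592$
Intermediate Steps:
$N{\left(d \right)} = d$ ($N{\left(d \right)} = d + 0 = d$)
$b{\left(m,w \right)} = - \frac{2}{\frac{w}{3} + \frac{m}{w}}$ ($b{\left(m,w \right)} = - \frac{2}{\frac{m}{w} + w \frac{1}{3}} = - \frac{2}{\frac{m}{w} + \frac{w}{3}} = - \frac{2}{\frac{w}{3} + \frac{m}{w}}$)
$37 \left(-16\right) o{\left(b{\left(N{\left(-2 \right)},t{\left(5 \right)} \right)},-6 \right)} = 37 \left(-16\right) 1 = \left(-592\right) 1 = -592$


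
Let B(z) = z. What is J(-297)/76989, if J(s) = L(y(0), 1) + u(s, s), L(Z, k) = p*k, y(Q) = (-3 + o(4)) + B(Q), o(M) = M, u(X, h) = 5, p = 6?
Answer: 1/6999 ≈ 0.00014288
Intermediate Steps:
y(Q) = 1 + Q (y(Q) = (-3 + 4) + Q = 1 + Q)
L(Z, k) = 6*k
J(s) = 11 (J(s) = 6*1 + 5 = 6 + 5 = 11)
J(-297)/76989 = 11/76989 = 11*(1/76989) = 1/6999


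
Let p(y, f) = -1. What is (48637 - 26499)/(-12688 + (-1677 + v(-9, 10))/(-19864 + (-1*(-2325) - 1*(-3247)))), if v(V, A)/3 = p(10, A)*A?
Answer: -105465432/60445063 ≈ -1.7448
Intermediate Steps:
v(V, A) = -3*A (v(V, A) = 3*(-A) = -3*A)
(48637 - 26499)/(-12688 + (-1677 + v(-9, 10))/(-19864 + (-1*(-2325) - 1*(-3247)))) = (48637 - 26499)/(-12688 + (-1677 - 3*10)/(-19864 + (-1*(-2325) - 1*(-3247)))) = 22138/(-12688 + (-1677 - 30)/(-19864 + (2325 + 3247))) = 22138/(-12688 - 1707/(-19864 + 5572)) = 22138/(-12688 - 1707/(-14292)) = 22138/(-12688 - 1707*(-1/14292)) = 22138/(-12688 + 569/4764) = 22138/(-60445063/4764) = 22138*(-4764/60445063) = -105465432/60445063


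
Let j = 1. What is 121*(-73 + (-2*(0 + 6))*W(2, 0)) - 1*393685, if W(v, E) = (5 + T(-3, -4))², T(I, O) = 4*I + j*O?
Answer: -578210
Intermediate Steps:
T(I, O) = O + 4*I (T(I, O) = 4*I + 1*O = 4*I + O = O + 4*I)
W(v, E) = 121 (W(v, E) = (5 + (-4 + 4*(-3)))² = (5 + (-4 - 12))² = (5 - 16)² = (-11)² = 121)
121*(-73 + (-2*(0 + 6))*W(2, 0)) - 1*393685 = 121*(-73 - 2*(0 + 6)*121) - 1*393685 = 121*(-73 - 2*6*121) - 393685 = 121*(-73 - 12*121) - 393685 = 121*(-73 - 1452) - 393685 = 121*(-1525) - 393685 = -184525 - 393685 = -578210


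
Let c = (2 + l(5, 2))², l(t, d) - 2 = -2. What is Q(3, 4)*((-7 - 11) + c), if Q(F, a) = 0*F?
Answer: 0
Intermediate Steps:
Q(F, a) = 0
l(t, d) = 0 (l(t, d) = 2 - 2 = 0)
c = 4 (c = (2 + 0)² = 2² = 4)
Q(3, 4)*((-7 - 11) + c) = 0*((-7 - 11) + 4) = 0*(-18 + 4) = 0*(-14) = 0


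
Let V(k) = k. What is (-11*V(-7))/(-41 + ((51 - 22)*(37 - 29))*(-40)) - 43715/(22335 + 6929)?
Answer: -409720843/272769744 ≈ -1.5021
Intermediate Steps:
(-11*V(-7))/(-41 + ((51 - 22)*(37 - 29))*(-40)) - 43715/(22335 + 6929) = (-11*(-7))/(-41 + ((51 - 22)*(37 - 29))*(-40)) - 43715/(22335 + 6929) = 77/(-41 + (29*8)*(-40)) - 43715/29264 = 77/(-41 + 232*(-40)) - 43715*1/29264 = 77/(-41 - 9280) - 43715/29264 = 77/(-9321) - 43715/29264 = 77*(-1/9321) - 43715/29264 = -77/9321 - 43715/29264 = -409720843/272769744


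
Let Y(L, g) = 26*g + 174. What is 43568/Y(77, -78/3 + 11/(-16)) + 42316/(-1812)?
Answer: -201888493/1884027 ≈ -107.16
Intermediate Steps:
Y(L, g) = 174 + 26*g
43568/Y(77, -78/3 + 11/(-16)) + 42316/(-1812) = 43568/(174 + 26*(-78/3 + 11/(-16))) + 42316/(-1812) = 43568/(174 + 26*(-78*1/3 + 11*(-1/16))) + 42316*(-1/1812) = 43568/(174 + 26*(-26 - 11/16)) - 10579/453 = 43568/(174 + 26*(-427/16)) - 10579/453 = 43568/(174 - 5551/8) - 10579/453 = 43568/(-4159/8) - 10579/453 = 43568*(-8/4159) - 10579/453 = -348544/4159 - 10579/453 = -201888493/1884027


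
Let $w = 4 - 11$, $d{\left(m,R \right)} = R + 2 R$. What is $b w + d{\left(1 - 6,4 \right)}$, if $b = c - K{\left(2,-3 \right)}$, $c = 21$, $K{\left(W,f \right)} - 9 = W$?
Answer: $-58$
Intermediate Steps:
$d{\left(m,R \right)} = 3 R$
$w = -7$
$K{\left(W,f \right)} = 9 + W$
$b = 10$ ($b = 21 - \left(9 + 2\right) = 21 - 11 = 10$)
$b w + d{\left(1 - 6,4 \right)} = 10 \left(-7\right) + 3 \cdot 4 = -70 + 12 = -58$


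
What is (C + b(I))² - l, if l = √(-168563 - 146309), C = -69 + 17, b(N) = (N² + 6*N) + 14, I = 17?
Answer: 124609 - 2*I*√78718 ≈ 1.2461e+5 - 561.13*I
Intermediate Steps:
b(N) = 14 + N² + 6*N
C = -52
l = 2*I*√78718 (l = √(-314872) = 2*I*√78718 ≈ 561.13*I)
(C + b(I))² - l = (-52 + (14 + 17² + 6*17))² - 2*I*√78718 = (-52 + (14 + 289 + 102))² - 2*I*√78718 = (-52 + 405)² - 2*I*√78718 = 353² - 2*I*√78718 = 124609 - 2*I*√78718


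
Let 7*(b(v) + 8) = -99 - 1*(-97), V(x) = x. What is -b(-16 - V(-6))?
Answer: 58/7 ≈ 8.2857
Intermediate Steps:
b(v) = -58/7 (b(v) = -8 + (-99 - 1*(-97))/7 = -8 + (-99 + 97)/7 = -8 + (⅐)*(-2) = -8 - 2/7 = -58/7)
-b(-16 - V(-6)) = -1*(-58/7) = 58/7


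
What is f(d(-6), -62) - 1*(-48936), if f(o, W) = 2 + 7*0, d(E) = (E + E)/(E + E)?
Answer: 48938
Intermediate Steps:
d(E) = 1 (d(E) = (2*E)/((2*E)) = (2*E)*(1/(2*E)) = 1)
f(o, W) = 2 (f(o, W) = 2 + 0 = 2)
f(d(-6), -62) - 1*(-48936) = 2 - 1*(-48936) = 2 + 48936 = 48938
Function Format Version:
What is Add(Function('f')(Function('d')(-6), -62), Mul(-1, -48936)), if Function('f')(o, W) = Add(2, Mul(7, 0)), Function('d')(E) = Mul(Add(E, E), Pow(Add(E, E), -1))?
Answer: 48938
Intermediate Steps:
Function('d')(E) = 1 (Function('d')(E) = Mul(Mul(2, E), Pow(Mul(2, E), -1)) = Mul(Mul(2, E), Mul(Rational(1, 2), Pow(E, -1))) = 1)
Function('f')(o, W) = 2 (Function('f')(o, W) = Add(2, 0) = 2)
Add(Function('f')(Function('d')(-6), -62), Mul(-1, -48936)) = Add(2, Mul(-1, -48936)) = Add(2, 48936) = 48938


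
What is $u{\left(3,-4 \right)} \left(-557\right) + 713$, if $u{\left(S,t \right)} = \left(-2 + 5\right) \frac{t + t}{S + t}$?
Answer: $-12655$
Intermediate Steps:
$u{\left(S,t \right)} = \frac{6 t}{S + t}$ ($u{\left(S,t \right)} = 3 \frac{2 t}{S + t} = \frac{6 t}{S + t}$)
$u{\left(3,-4 \right)} \left(-557\right) + 713 = 6 \left(-4\right) \frac{1}{3 - 4} \left(-557\right) + 713 = 6 \left(-4\right) \frac{1}{-1} \left(-557\right) + 713 = 6 \left(-4\right) \left(-1\right) \left(-557\right) + 713 = 24 \left(-557\right) + 713 = -13368 + 713 = -12655$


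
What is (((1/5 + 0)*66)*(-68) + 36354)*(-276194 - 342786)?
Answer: -21946802472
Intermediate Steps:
(((1/5 + 0)*66)*(-68) + 36354)*(-276194 - 342786) = ((((⅕)*1 + 0)*66)*(-68) + 36354)*(-618980) = (((⅕ + 0)*66)*(-68) + 36354)*(-618980) = (((⅕)*66)*(-68) + 36354)*(-618980) = ((66/5)*(-68) + 36354)*(-618980) = (-4488/5 + 36354)*(-618980) = (177282/5)*(-618980) = -21946802472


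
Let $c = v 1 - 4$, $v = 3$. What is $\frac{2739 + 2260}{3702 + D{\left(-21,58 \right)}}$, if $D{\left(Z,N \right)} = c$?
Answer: $\frac{4999}{3701} \approx 1.3507$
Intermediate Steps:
$c = -1$ ($c = 3 \cdot 1 - 4 = 3 - 4 = -1$)
$D{\left(Z,N \right)} = -1$
$\frac{2739 + 2260}{3702 + D{\left(-21,58 \right)}} = \frac{2739 + 2260}{3702 - 1} = \frac{4999}{3701}$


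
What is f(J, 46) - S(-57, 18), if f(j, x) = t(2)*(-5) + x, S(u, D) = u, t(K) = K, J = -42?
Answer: 93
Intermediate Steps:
f(j, x) = -10 + x (f(j, x) = 2*(-5) + x = -10 + x)
f(J, 46) - S(-57, 18) = (-10 + 46) - 1*(-57) = 36 + 57 = 93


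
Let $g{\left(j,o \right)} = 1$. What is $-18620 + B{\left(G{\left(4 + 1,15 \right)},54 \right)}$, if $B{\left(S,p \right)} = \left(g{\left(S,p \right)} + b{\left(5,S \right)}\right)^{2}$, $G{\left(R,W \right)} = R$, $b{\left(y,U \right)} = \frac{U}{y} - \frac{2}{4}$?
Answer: $- \frac{74471}{4} \approx -18618.0$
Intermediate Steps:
$b{\left(y,U \right)} = - \frac{1}{2} + \frac{U}{y}$ ($b{\left(y,U \right)} = \frac{U}{y} - \frac{1}{2} = - \frac{1}{2} + \frac{U}{y}$)
$B{\left(S,p \right)} = \left(\frac{1}{2} + \frac{S}{5}\right)^{2}$ ($B{\left(S,p \right)} = \left(1 + \frac{S - \frac{5}{2}}{5}\right)^{2} = \left(1 + \frac{- \frac{5}{2} + S}{5}\right)^{2} = \left(1 + \left(- \frac{1}{2} + \frac{S}{5}\right)\right)^{2} = \left(\frac{1}{2} + \frac{S}{5}\right)^{2}$)
$-18620 + B{\left(G{\left(4 + 1,15 \right)},54 \right)} = -18620 + \frac{\left(5 + 2 \left(4 + 1\right)\right)^{2}}{100} = -18620 + \frac{\left(5 + 2 \cdot 5\right)^{2}}{100} = -18620 + \frac{\left(5 + 10\right)^{2}}{100} = -18620 + \frac{15^{2}}{100} = -18620 + \frac{1}{100} \cdot 225 = -18620 + \frac{9}{4} = - \frac{74471}{4}$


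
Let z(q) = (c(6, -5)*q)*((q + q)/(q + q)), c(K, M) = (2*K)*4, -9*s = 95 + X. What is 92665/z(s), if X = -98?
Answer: 92665/16 ≈ 5791.6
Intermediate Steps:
s = ⅓ (s = -(95 - 98)/9 = -⅑*(-3) = ⅓ ≈ 0.33333)
c(K, M) = 8*K
z(q) = 48*q (z(q) = ((8*6)*q)*((q + q)/(q + q)) = (48*q)*((2*q)/((2*q))) = (48*q)*((2*q)*(1/(2*q))) = (48*q)*1 = 48*q)
92665/z(s) = 92665/((48*(⅓))) = 92665/16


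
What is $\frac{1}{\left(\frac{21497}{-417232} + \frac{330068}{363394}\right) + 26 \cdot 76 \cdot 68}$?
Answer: $\frac{3989989616}{536130343224029} \approx 7.4422 \cdot 10^{-6}$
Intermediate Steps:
$\frac{1}{\left(\frac{21497}{-417232} + \frac{330068}{363394}\right) + 26 \cdot 76 \cdot 68} = \frac{1}{\left(21497 \left(- \frac{1}{417232}\right) + 330068 \cdot \frac{1}{363394}\right) + 1976 \cdot 68} = \frac{1}{\left(- \frac{21497}{417232} + \frac{8686}{9563}\right) + 134368} = \frac{1}{\frac{3418501341}{3989989616} + 134368} = \frac{1}{\frac{536130343224029}{3989989616}} = \frac{3989989616}{536130343224029}$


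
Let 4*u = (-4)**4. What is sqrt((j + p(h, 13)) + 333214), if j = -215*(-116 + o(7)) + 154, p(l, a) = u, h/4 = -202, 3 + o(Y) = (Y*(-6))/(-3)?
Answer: sqrt(356007) ≈ 596.66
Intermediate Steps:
o(Y) = -3 + 2*Y (o(Y) = -3 + (Y*(-6))/(-3) = -3 - 6*Y*(-1/3) = -3 + 2*Y)
h = -808 (h = 4*(-202) = -808)
u = 64 (u = (1/4)*(-4)**4 = (1/4)*256 = 64)
p(l, a) = 64
j = 22729 (j = -215*(-116 + (-3 + 2*7)) + 154 = -215*(-116 + (-3 + 14)) + 154 = -215*(-116 + 11) + 154 = -215*(-105) + 154 = 22575 + 154 = 22729)
sqrt((j + p(h, 13)) + 333214) = sqrt((22729 + 64) + 333214) = sqrt(22793 + 333214) = sqrt(356007)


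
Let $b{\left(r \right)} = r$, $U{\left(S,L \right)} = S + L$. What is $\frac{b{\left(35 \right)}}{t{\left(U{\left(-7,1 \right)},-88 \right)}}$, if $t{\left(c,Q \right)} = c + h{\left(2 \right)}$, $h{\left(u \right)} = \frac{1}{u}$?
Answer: $- \frac{70}{11} \approx -6.3636$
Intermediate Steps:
$U{\left(S,L \right)} = L + S$
$t{\left(c,Q \right)} = \frac{1}{2} + c$ ($t{\left(c,Q \right)} = c + \frac{1}{2} = \frac{1}{2} + c$)
$\frac{b{\left(35 \right)}}{t{\left(U{\left(-7,1 \right)},-88 \right)}} = \frac{35}{\frac{1}{2} + \left(1 - 7\right)} = \frac{35}{\frac{1}{2} - 6} = \frac{35}{- \frac{11}{2}} = 35 \left(- \frac{2}{11}\right) = - \frac{70}{11}$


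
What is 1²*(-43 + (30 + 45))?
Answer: 32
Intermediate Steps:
1²*(-43 + (30 + 45)) = 1*(-43 + 75) = 1*32 = 32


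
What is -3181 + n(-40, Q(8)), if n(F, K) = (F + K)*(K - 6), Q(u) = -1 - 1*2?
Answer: -2794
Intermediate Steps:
Q(u) = -3 (Q(u) = -1 - 2 = -3)
n(F, K) = (-6 + K)*(F + K) (n(F, K) = (F + K)*(-6 + K) = (-6 + K)*(F + K))
-3181 + n(-40, Q(8)) = -3181 + ((-3)² - 6*(-40) - 6*(-3) - 40*(-3)) = -3181 + (9 + 240 + 18 + 120) = -3181 + 387 = -2794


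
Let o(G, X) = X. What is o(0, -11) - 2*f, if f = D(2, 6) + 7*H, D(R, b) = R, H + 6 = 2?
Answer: 41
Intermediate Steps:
H = -4 (H = -6 + 2 = -4)
f = -26 (f = 2 + 7*(-4) = 2 - 28 = -26)
o(0, -11) - 2*f = -11 - 2*(-26) = -11 + 52 = 41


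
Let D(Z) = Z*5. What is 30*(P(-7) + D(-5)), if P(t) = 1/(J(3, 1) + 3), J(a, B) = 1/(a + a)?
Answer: -14070/19 ≈ -740.53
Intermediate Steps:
J(a, B) = 1/(2*a)
D(Z) = 5*Z
P(t) = 6/19 (P(t) = 1/((1/2)/3 + 3) = 1/((1/2)*(1/3) + 3) = 1/(1/6 + 3) = 1/(19/6) = 6/19)
30*(P(-7) + D(-5)) = 30*(6/19 + 5*(-5)) = 30*(6/19 - 25) = 30*(-469/19) = -14070/19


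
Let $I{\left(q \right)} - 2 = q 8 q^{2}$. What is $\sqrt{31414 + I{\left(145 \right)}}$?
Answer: $8 \sqrt{381569} \approx 4941.7$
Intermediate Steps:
$I{\left(q \right)} = 2 + 8 q^{3}$ ($I{\left(q \right)} = 2 + q 8 q^{2} = 2 + 8 q q^{2} = 2 + 8 q^{3}$)
$\sqrt{31414 + I{\left(145 \right)}} = \sqrt{31414 + \left(2 + 8 \cdot 145^{3}\right)} = \sqrt{31414 + \left(2 + 8 \cdot 3048625\right)} = \sqrt{31414 + \left(2 + 24389000\right)} = \sqrt{31414 + 24389002} = \sqrt{24420416} = 8 \sqrt{381569}$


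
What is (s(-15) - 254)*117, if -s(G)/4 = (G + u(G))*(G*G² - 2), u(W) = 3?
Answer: -18994950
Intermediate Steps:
s(G) = -4*(-2 + G³)*(3 + G) (s(G) = -4*(G + 3)*(G*G² - 2) = -4*(3 + G)*(G³ - 2) = -4*(3 + G)*(-2 + G³) = -4*(-2 + G³)*(3 + G))
(s(-15) - 254)*117 = ((24 - 12*(-15)³ - 4*(-15)⁴ + 8*(-15)) - 254)*117 = ((24 - 12*(-3375) - 4*50625 - 120) - 254)*117 = ((24 + 40500 - 202500 - 120) - 254)*117 = (-162096 - 254)*117 = -162350*117 = -18994950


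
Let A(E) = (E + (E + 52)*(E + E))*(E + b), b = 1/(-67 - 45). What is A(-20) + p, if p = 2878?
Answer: 808909/28 ≈ 28890.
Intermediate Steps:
b = -1/112 (b = 1/(-112) = -1/112 ≈ -0.0089286)
A(E) = (-1/112 + E)*(E + 2*E*(52 + E)) (A(E) = (E + (E + 52)*(E + E))*(E - 1/112) = (E + (52 + E)*(2*E))*(-1/112 + E) = (E + 2*E*(52 + E))*(-1/112 + E) = (-1/112 + E)*(E + 2*E*(52 + E)))
A(-20) + p = (1/112)*(-20)*(-105 + 224*(-20)² + 11758*(-20)) + 2878 = (1/112)*(-20)*(-105 + 224*400 - 235160) + 2878 = (1/112)*(-20)*(-105 + 89600 - 235160) + 2878 = (1/112)*(-20)*(-145665) + 2878 = 728325/28 + 2878 = 808909/28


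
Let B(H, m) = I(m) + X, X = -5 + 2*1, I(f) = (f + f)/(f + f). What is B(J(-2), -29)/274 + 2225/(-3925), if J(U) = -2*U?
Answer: -12350/21509 ≈ -0.57418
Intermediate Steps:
I(f) = 1 (I(f) = (2*f)/((2*f)) = (2*f)*(1/(2*f)) = 1)
X = -3 (X = -5 + 2 = -3)
B(H, m) = -2 (B(H, m) = 1 - 3 = -2)
B(J(-2), -29)/274 + 2225/(-3925) = -2/274 + 2225/(-3925) = -2*1/274 + 2225*(-1/3925) = -1/137 - 89/157 = -12350/21509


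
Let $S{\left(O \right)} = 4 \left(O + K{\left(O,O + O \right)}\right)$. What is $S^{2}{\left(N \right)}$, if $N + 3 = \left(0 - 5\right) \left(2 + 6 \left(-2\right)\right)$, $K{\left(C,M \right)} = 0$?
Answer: $35344$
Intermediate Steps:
$N = 47$ ($N = -3 + \left(0 - 5\right) \left(2 + 6 \left(-2\right)\right) = -3 - 5 \left(2 - 12\right) = -3 - -50 = -3 + 50 = 47$)
$S{\left(O \right)} = 4 O$ ($S{\left(O \right)} = 4 \left(O + 0\right) = 4 O$)
$S^{2}{\left(N \right)} = \left(4 \cdot 47\right)^{2} = 188^{2} = 35344$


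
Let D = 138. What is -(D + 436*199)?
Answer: -86902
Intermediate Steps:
-(D + 436*199) = -(138 + 436*199) = -(138 + 86764) = -1*86902 = -86902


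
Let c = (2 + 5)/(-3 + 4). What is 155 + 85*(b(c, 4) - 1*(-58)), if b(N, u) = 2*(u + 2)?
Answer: 6105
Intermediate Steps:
c = 7 (c = 7/1 = 7*1 = 7)
b(N, u) = 4 + 2*u (b(N, u) = 2*(2 + u) = 4 + 2*u)
155 + 85*(b(c, 4) - 1*(-58)) = 155 + 85*((4 + 2*4) - 1*(-58)) = 155 + 85*((4 + 8) + 58) = 155 + 85*(12 + 58) = 155 + 85*70 = 155 + 5950 = 6105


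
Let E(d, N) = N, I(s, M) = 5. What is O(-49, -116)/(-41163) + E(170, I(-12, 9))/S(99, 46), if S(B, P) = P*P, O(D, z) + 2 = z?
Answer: 455503/87100908 ≈ 0.0052296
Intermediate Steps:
O(D, z) = -2 + z
S(B, P) = P²
O(-49, -116)/(-41163) + E(170, I(-12, 9))/S(99, 46) = (-2 - 116)/(-41163) + 5/(46²) = -118*(-1/41163) + 5/2116 = 118/41163 + 5*(1/2116) = 118/41163 + 5/2116 = 455503/87100908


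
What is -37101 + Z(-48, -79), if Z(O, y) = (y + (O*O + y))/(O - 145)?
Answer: -7162639/193 ≈ -37112.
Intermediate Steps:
Z(O, y) = (O**2 + 2*y)/(-145 + O) (Z(O, y) = (y + (O**2 + y))/(-145 + O) = (y + (y + O**2))/(-145 + O) = (O**2 + 2*y)/(-145 + O))
-37101 + Z(-48, -79) = -37101 + ((-48)**2 + 2*(-79))/(-145 - 48) = -37101 + (2304 - 158)/(-193) = -37101 - 1/193*2146 = -37101 - 2146/193 = -7162639/193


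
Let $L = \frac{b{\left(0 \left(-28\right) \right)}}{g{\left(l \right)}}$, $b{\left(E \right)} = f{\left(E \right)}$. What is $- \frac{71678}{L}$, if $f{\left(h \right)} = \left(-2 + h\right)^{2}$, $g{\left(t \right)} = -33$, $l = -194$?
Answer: $\frac{1182687}{2} \approx 5.9134 \cdot 10^{5}$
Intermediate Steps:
$b{\left(E \right)} = \left(-2 + E\right)^{2}$
$L = - \frac{4}{33}$ ($L = \frac{\left(-2 + 0 \left(-28\right)\right)^{2}}{-33} = \left(-2 + 0\right)^{2} \left(- \frac{1}{33}\right) = \left(-2\right)^{2} \left(- \frac{1}{33}\right) = 4 \left(- \frac{1}{33}\right) = - \frac{4}{33} \approx -0.12121$)
$- \frac{71678}{L} = - \frac{71678}{- \frac{4}{33}} = \left(-71678\right) \left(- \frac{33}{4}\right) = \frac{1182687}{2}$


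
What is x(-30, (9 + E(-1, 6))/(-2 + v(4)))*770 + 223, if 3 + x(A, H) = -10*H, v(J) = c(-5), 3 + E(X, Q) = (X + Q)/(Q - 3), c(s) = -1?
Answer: 158317/9 ≈ 17591.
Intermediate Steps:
E(X, Q) = -3 + (Q + X)/(-3 + Q) (E(X, Q) = -3 + (X + Q)/(Q - 3) = -3 + (Q + X)/(-3 + Q))
v(J) = -1
x(A, H) = -3 - 10*H
x(-30, (9 + E(-1, 6))/(-2 + v(4)))*770 + 223 = (-3 - 10*(9 + (9 - 1 - 2*6)/(-3 + 6))/(-2 - 1))*770 + 223 = (-3 - 10*(9 + (9 - 1 - 12)/3)/(-3))*770 + 223 = (-3 - 10*(9 + (⅓)*(-4))*(-1)/3)*770 + 223 = (-3 - 10*(9 - 4/3)*(-1)/3)*770 + 223 = (-3 - 230*(-1)/(3*3))*770 + 223 = (-3 - 10*(-23/9))*770 + 223 = (-3 + 230/9)*770 + 223 = (203/9)*770 + 223 = 156310/9 + 223 = 158317/9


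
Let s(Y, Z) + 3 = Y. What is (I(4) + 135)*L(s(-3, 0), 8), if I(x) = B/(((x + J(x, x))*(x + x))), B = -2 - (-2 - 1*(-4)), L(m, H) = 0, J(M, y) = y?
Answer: 0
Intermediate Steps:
s(Y, Z) = -3 + Y
B = -4 (B = -2 - (-2 + 4) = -2 - 1*2 = -2 - 2 = -4)
I(x) = -1/x**2 (I(x) = -4/(x + x)**2 = -4*1/(4*x**2) = -1/x**2)
(I(4) + 135)*L(s(-3, 0), 8) = (-1/4**2 + 135)*0 = (-1*1/16 + 135)*0 = (-1/16 + 135)*0 = (2159/16)*0 = 0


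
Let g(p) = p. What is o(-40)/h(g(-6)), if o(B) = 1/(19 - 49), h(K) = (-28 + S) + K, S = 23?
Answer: 1/330 ≈ 0.0030303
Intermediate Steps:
h(K) = -5 + K (h(K) = (-28 + 23) + K = -5 + K)
o(B) = -1/30 (o(B) = 1/(-30) = -1/30)
o(-40)/h(g(-6)) = -1/(30*(-5 - 6)) = -1/30/(-11) = -1/30*(-1/11) = 1/330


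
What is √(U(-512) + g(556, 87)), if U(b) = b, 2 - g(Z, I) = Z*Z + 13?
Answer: I*√309659 ≈ 556.47*I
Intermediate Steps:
g(Z, I) = -11 - Z² (g(Z, I) = 2 - (Z*Z + 13) = 2 - (Z² + 13) = 2 - (13 + Z²) = 2 + (-13 - Z²) = -11 - Z²)
√(U(-512) + g(556, 87)) = √(-512 + (-11 - 1*556²)) = √(-512 + (-11 - 1*309136)) = √(-512 + (-11 - 309136)) = √(-512 - 309147) = √(-309659) = I*√309659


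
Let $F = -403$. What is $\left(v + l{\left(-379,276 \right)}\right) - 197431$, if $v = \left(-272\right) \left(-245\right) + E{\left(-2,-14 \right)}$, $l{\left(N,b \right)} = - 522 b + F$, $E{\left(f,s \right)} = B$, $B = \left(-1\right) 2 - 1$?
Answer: $-275269$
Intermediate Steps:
$B = -3$ ($B = -2 - 1 = -3$)
$E{\left(f,s \right)} = -3$
$l{\left(N,b \right)} = -403 - 522 b$ ($l{\left(N,b \right)} = - 522 b - 403 = -403 - 522 b$)
$v = 66637$ ($v = \left(-272\right) \left(-245\right) - 3 = 66640 - 3 = 66637$)
$\left(v + l{\left(-379,276 \right)}\right) - 197431 = \left(66637 - 144475\right) - 197431 = -77838 - 197431 = -275269$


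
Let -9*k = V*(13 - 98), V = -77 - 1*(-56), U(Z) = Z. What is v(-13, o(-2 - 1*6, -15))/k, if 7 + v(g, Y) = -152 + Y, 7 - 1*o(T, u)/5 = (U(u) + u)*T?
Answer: 3972/595 ≈ 6.6756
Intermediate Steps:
o(T, u) = 35 - 10*T*u (o(T, u) = 35 - 5*(u + u)*T = 35 - 5*2*u*T = 35 - 10*T*u)
V = -21 (V = -77 + 56 = -21)
v(g, Y) = -159 + Y (v(g, Y) = -7 + (-152 + Y) = -159 + Y)
k = -595/3 (k = -(-7)*(13 - 98)/3 = -(-7)*(-85)/3 = -1/9*1785 = -595/3 ≈ -198.33)
v(-13, o(-2 - 1*6, -15))/k = (-159 + (35 - 10*(-2 - 1*6)*(-15)))/(-595/3) = (-159 + (35 - 10*(-2 - 6)*(-15)))*(-3/595) = (-159 + (35 - 10*(-8)*(-15)))*(-3/595) = (-159 + (35 - 1200))*(-3/595) = (-159 - 1165)*(-3/595) = -1324*(-3/595) = 3972/595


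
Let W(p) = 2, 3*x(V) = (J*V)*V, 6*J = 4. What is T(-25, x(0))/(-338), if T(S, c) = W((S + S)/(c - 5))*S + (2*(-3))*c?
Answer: 25/169 ≈ 0.14793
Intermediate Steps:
J = ⅔ (J = (⅙)*4 = ⅔ ≈ 0.66667)
x(V) = 2*V²/9 (x(V) = ((2*V/3)*V)/3 = (2*V²/3)/3 = 2*V²/9)
T(S, c) = -6*c + 2*S (T(S, c) = 2*S + (2*(-3))*c = 2*S - 6*c = -6*c + 2*S)
T(-25, x(0))/(-338) = (-4*0²/3 + 2*(-25))/(-338) = (-4*0/3 - 50)*(-1/338) = (-6*0 - 50)*(-1/338) = (0 - 50)*(-1/338) = -50*(-1/338) = 25/169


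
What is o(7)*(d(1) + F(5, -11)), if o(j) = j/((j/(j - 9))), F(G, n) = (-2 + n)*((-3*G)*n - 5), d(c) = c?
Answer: 4158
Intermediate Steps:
F(G, n) = (-5 - 3*G*n)*(-2 + n) (F(G, n) = (-2 + n)*(-3*G*n - 5) = (-2 + n)*(-5 - 3*G*n) = (-5 - 3*G*n)*(-2 + n))
o(j) = -9 + j (o(j) = j/((j/(-9 + j))) = j*((-9 + j)/j) = -9 + j)
o(7)*(d(1) + F(5, -11)) = (-9 + 7)*(1 + (10 - 5*(-11) - 3*5*(-11)² + 6*5*(-11))) = -2*(1 + (10 + 55 - 3*5*121 - 330)) = -2*(1 + (10 + 55 - 1815 - 330)) = -2*(1 - 2080) = -2*(-2079) = 4158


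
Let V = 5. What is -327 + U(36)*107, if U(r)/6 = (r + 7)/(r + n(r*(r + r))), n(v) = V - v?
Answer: -861783/2551 ≈ -337.82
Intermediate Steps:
n(v) = 5 - v
U(r) = 6*(7 + r)/(5 + r - 2*r²) (U(r) = 6*((r + 7)/(r + (5 - r*(r + r)))) = 6*((7 + r)/(r + (5 - r*2*r))) = 6*((7 + r)/(r + (5 - 2*r²))) = 6*((7 + r)/(5 + r - 2*r²)) = 6*(7 + r)/(5 + r - 2*r²))
-327 + U(36)*107 = -327 + (6*(7 + 36)/(5 + 36 - 2*36²))*107 = -327 + (6*43/(5 + 36 - 2*1296))*107 = -327 + (6*43/(5 + 36 - 2592))*107 = -327 + (6*43/(-2551))*107 = -327 + (6*(-1/2551)*43)*107 = -327 - 258/2551*107 = -327 - 27606/2551 = -861783/2551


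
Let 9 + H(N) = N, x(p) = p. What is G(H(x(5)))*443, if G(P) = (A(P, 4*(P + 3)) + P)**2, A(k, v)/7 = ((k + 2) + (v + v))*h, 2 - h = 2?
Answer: 7088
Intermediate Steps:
h = 0 (h = 2 - 1*2 = 2 - 2 = 0)
A(k, v) = 0 (A(k, v) = 7*(((k + 2) + (v + v))*0) = 7*(((2 + k) + 2*v)*0) = 7*((2 + k + 2*v)*0) = 7*0 = 0)
H(N) = -9 + N
G(P) = P**2 (G(P) = (0 + P)**2 = P**2)
G(H(x(5)))*443 = (-9 + 5)**2*443 = (-4)**2*443 = 16*443 = 7088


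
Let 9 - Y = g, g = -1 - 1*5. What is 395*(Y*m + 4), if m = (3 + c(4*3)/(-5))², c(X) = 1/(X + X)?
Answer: 10484959/192 ≈ 54609.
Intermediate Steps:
c(X) = 1/(2*X)
g = -6 (g = -1 - 5 = -6)
Y = 15 (Y = 9 - 1*(-6) = 9 + 6 = 15)
m = 128881/14400 (m = (3 + (1/(2*((4*3))))/(-5))² = (3 + ((½)/12)*(-⅕))² = (3 + ((½)*(1/12))*(-⅕))² = (3 + (1/24)*(-⅕))² = (3 - 1/120)² = (359/120)² = 128881/14400 ≈ 8.9501)
395*(Y*m + 4) = 395*(15*(128881/14400) + 4) = 395*(128881/960 + 4) = 395*(132721/960) = 10484959/192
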